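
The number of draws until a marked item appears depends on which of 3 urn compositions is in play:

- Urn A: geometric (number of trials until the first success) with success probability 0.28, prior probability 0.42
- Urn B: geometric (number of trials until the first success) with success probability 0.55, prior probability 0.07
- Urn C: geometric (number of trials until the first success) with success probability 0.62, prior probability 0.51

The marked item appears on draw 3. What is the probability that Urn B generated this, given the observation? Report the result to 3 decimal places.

P(component k | x) = P(Z=k)·f_k(x) / marginal(x), where marginal(x) = Σ_j P(Z=j)·f_j(x).
Component likelihoods at x = 3:
  p_A = 0.28·(1−0.28)^2 = 0.28·0.5184 = 0.145152
  p_B = 0.55·(1−0.55)^2 = 0.55·0.2025 = 0.111375
  p_C = 0.62·(1−0.62)^2 = 0.62·0.1444 = 0.089528
Prior × likelihood for each component:
  P(Z=A)·p_A = 0.42 × 0.145152 = 0.0609638
  P(Z=B)·p_B = 0.07 × 0.111375 = 0.00779625
  P(Z=C)·p_C = 0.51 × 0.089528 = 0.0456593
Marginal: 0.0609638 + 0.00779625 + 0.0456593 = 0.114419
P(Urn B | 3) ≈ 0.068

0.068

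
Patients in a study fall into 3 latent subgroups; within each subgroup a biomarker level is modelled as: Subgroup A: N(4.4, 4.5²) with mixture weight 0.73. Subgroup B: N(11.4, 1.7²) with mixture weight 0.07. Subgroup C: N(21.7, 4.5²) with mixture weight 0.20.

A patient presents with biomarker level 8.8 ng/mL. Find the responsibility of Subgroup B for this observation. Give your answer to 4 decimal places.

Posterior ∝ prior × likelihood, so P(k | x) ∝ π_k f_k(x); normalise over all components.
Normal densities:
  L_A = (1/(4.5·√(2π)))·exp(−(8.8−4.4)²/(2·4.5²)) = 0.088654·exp(-0.47802) = 0.054966
  L_B = (1/(1.7·√(2π)))·exp(−(8.8−11.4)²/(2·1.7²)) = 0.234672·exp(-1.16955) = 0.0728672
  L_C = (1/(4.5·√(2π)))·exp(−(8.8−21.7)²/(2·4.5²)) = 0.088654·exp(-4.10889) = 0.00145623
Multiply by the mixture weights:
  π_A·L_A = 0.73 × 0.054966 = 0.0401252
  π_B·L_B = 0.07 × 0.0728672 = 0.0051007
  π_C·L_C = 0.20 × 0.00145623 = 0.000291246
Sum: 0.0401252 + 0.0051007 + 0.000291246 = 0.0455171
P(Subgroup B | x) ≈ 0.1121

0.1121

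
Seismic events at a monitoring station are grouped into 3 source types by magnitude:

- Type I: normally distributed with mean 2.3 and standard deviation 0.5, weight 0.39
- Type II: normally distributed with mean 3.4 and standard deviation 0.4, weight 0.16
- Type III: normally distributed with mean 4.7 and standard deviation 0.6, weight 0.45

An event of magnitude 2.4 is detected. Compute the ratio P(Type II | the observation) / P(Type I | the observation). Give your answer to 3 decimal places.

Only the two components matter; the odds are (π_i f_i(x)) / (π_j f_j(x)).
Evaluate each component's likelihood at the observed value:
  L_I = 0.782085
  L_II = 0.0438208
  L_III = 0.000428451
0.00701132 / 0.305013 ≈ 0.023

0.023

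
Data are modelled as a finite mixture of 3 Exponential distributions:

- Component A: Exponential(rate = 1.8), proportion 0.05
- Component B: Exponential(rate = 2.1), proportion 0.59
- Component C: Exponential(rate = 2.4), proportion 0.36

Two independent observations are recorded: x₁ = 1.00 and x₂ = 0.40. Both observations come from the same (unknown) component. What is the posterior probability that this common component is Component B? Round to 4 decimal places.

0.6179

Apply Bayes' rule: the posterior for each component is proportional to its prior times its likelihood at x.
Since both observations come from the same component, the likelihood for component k is f_k(x₁)·f_k(x₂).
  p_A = [1.8·e^(−1.8·1.00) = 1.8·e^(−1.8000) = 0.297538] × [0.876154] = 0.260689
  p_B = [2.1·e^(−2.1·1.00) = 2.1·e^(−2.1000) = 0.257158] × [0.906592] = 0.233138
  p_C = [2.4·e^(−2.4·1.00) = 2.4·e^(−2.4000) = 0.217723] × [0.918943] = 0.200075
Weight by the priors:
  w_A·p_A = 0.05 × 0.260689 = 0.0130345
  w_B·p_B = 0.59 × 0.233138 = 0.137551
  w_C·p_C = 0.36 × 0.200075 = 0.072027
Sum: 0.0130345 + 0.137551 + 0.072027 = 0.222613
P(Component B | x₁, x₂) = 0.137551 / 0.222613 ≈ 0.6179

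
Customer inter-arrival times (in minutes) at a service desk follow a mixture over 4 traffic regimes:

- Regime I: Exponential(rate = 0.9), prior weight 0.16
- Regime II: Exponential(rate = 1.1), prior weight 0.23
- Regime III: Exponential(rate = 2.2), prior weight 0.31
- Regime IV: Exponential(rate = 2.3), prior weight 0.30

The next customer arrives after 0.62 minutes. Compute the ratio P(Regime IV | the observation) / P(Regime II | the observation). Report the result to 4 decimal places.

Posterior odds = (π_i f_i(x)) / (π_j f_j(x)); the normalising sum cancels.
Evaluate each component's likelihood at the observed value:
  p_I = 0.515117
  p_II = 0.556165
  p_III = 0.5624
  p_IV = 0.552617
Odds = (0.30/0.23) × (0.552617/0.556165) = 1.30435 × 0.993619 ≈ 1.2960

1.2960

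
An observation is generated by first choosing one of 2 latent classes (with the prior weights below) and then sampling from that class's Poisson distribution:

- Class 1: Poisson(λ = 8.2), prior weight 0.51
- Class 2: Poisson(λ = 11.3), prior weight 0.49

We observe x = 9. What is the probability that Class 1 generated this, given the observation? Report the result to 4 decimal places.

0.5632

P(component k | x) = π_k·f_k(x) / marginal(x), where marginal(x) = Σ_j π_j·f_j(x).
Component likelihoods at x = 9:
  p_1 = e^(−8.2)·8.2^9/9! = 0.126866
  p_2 = e^(−11.3)·11.3^9/9! = 0.102427
Weight by the priors:
  π_1·p_1 = 0.51 × 0.126866 = 0.0647019
  π_2·p_2 = 0.49 × 0.102427 = 0.0501893
Marginal: 0.0647019 + 0.0501893 = 0.114891
Responsibility of Class 1: 0.0647019 / 0.114891 ≈ 0.5632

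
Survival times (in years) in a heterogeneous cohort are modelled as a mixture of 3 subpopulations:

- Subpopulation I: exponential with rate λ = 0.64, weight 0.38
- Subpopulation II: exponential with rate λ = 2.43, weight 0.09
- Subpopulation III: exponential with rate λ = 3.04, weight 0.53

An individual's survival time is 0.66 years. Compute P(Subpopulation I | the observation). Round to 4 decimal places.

P(component k | x) = w_k·f_k(x) / marginal(x), where marginal(x) = Σ_j w_j·f_j(x).
Exponential densities:
  p_I = 0.419502
  p_II = 0.488748
  p_III = 0.408795
Weight by the priors:
  w_I·p_I = 0.38 × 0.419502 = 0.159411
  w_II·p_II = 0.09 × 0.488748 = 0.0439873
  w_III·p_III = 0.53 × 0.408795 = 0.216661
Sum: 0.159411 + 0.0439873 + 0.216661 = 0.420059
P(Subpopulation I | the observation) ≈ 0.3795

0.3795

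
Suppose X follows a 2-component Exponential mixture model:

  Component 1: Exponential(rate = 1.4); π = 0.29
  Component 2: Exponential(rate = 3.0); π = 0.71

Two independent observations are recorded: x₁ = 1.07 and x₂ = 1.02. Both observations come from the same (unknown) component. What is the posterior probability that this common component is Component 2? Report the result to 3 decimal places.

0.284

P(component k | x) = π_k·f_k(x) / marginal(x), where marginal(x) = Σ_j π_j·f_j(x).
Since both observations come from the same component, the likelihood for component k is f_k(x₁)·f_k(x₂).
  L_1 = [1.4·e^(−1.4·1.07) = 1.4·e^(−1.4980) = 0.313008] × [0.335703] = 0.105078
  L_2 = [3.0·e^(−3.0·1.07) = 3.0·e^(−3.2100) = 0.12107] × [0.140663] = 0.0170301
Unnormalised posteriors:
  π_1·L_1 = 0.29 × 0.105078 = 0.0304725
  π_2·L_2 = 0.71 × 0.0170301 = 0.0120913
Normaliser: 0.0304725 + 0.0120913 = 0.0425639
P(Component 2 | x₁, x₂) ≈ 0.284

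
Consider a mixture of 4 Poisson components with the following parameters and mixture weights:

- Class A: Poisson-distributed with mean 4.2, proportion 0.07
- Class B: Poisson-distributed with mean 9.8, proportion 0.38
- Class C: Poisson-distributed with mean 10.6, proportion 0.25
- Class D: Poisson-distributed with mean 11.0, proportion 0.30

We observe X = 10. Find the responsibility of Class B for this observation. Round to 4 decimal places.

0.4144

The responsibility of component k is π_k f_k(x) divided by Σ_j π_j f_j(x).
Component likelihoods at x = 10:
  L_A = 0.00705819
  L_B = 0.124857
  L_C = 0.122963
  L_D = 0.119378
Prior × likelihood for each component:
  π_A·L_A = 0.07 × 0.00705819 = 0.000494073
  π_B·L_B = 0.38 × 0.124857 = 0.0474455
  π_C·L_C = 0.25 × 0.122963 = 0.0307407
  π_D·L_D = 0.30 × 0.119378 = 0.0358134
Normaliser: 0.000494073 + 0.0474455 + 0.0307407 + 0.0358134 = 0.114494
So the posterior for Class B is 0.0474455 / 0.114494 ≈ 0.4144.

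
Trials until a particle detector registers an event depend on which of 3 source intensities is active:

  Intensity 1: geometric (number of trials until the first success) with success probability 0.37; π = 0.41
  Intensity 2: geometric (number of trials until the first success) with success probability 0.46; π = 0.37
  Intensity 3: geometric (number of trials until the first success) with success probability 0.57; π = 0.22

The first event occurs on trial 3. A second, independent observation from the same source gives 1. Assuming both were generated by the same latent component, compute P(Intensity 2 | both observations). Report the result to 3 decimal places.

0.391

The responsibility of component k is π_k f_k(x) divided by Σ_j π_j f_j(x).
Since both observations come from the same component, the likelihood for component k is f_k(x₁)·f_k(x₂).
  p_1 = [0.146853] × [0.37] = 0.0543356
  p_2 = [0.134136] × [0.46] = 0.0617026
  p_3 = [0.105393] × [0.57] = 0.060074
Unnormalised posteriors:
  π_1·p_1 = 0.41 × 0.0543356 = 0.0222776
  π_2·p_2 = 0.37 × 0.0617026 = 0.0228299
  π_3·p_3 = 0.22 × 0.060074 = 0.0132163
Evidence: 0.0222776 + 0.0228299 + 0.0132163 = 0.0583238
So the posterior for Intensity 2 is 0.0228299 / 0.0583238 ≈ 0.391.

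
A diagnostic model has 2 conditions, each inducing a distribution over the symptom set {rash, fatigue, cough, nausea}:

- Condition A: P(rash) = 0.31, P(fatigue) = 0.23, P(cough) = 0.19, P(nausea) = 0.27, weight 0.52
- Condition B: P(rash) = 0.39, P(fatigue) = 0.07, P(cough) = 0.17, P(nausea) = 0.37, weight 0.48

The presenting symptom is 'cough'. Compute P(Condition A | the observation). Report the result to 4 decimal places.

The responsibility of component k is π_k f_k(x) divided by Σ_j π_j f_j(x).
Component likelihoods at x = 'cough':
  L_A = P(cough | comp) = 0.19
  L_B = P(cough | comp) = 0.17
Prior × likelihood for each component:
  π_A·L_A = 0.52 × 0.19 = 0.0988
  π_B·L_B = 0.48 × 0.17 = 0.0816
Normaliser: 0.0988 + 0.0816 = 0.1804
So the posterior for Condition A is 0.0988 / 0.1804 ≈ 0.5477.

0.5477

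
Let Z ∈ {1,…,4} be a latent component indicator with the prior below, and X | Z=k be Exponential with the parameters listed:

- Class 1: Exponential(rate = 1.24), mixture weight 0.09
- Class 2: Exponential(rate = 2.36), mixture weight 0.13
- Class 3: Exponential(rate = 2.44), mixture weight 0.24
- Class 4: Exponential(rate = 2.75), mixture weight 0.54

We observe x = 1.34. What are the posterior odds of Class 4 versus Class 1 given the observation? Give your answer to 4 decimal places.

Posterior odds = (P(Z=i) f_i(x)) / (P(Z=j) f_j(x)); the normalising sum cancels.
Exponential densities:
  f_1 = 1.24·e^(−1.24·1.34) = 1.24·e^(−1.6616) = 0.235395
  f_2 = 2.36·e^(−2.36·1.34) = 2.36·e^(−3.1624) = 0.0998847
  f_3 = 2.44·e^(−2.44·1.34) = 2.44·e^(−3.2696) = 0.0927728
  f_4 = 2.75·e^(−2.75·1.34) = 2.75·e^(−3.6850) = 0.0690172
0.0372693 / 0.0211856 ≈ 1.7592

1.7592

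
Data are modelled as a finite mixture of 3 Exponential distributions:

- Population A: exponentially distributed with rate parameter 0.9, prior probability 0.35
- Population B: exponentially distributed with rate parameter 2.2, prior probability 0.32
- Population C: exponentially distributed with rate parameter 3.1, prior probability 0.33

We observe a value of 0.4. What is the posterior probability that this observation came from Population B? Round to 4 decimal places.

The responsibility of component k is P(Z=k) f_k(x) divided by Σ_j P(Z=j) f_j(x).
Evaluate each component's likelihood at the observed value:
  f_A = 0.9·e^(−0.9·0.4) = 0.9·e^(−0.3600) = 0.627909
  f_B = 2.2·e^(−2.2·0.4) = 2.2·e^(−0.8800) = 0.912522
  f_C = 3.1·e^(−3.1·0.4) = 3.1·e^(−1.2400) = 0.897091
Multiply by the mixture weights:
  P(Z=A)·f_A = 0.35 × 0.627909 = 0.219768
  P(Z=B)·f_B = 0.32 × 0.912522 = 0.292007
  P(Z=C)·f_C = 0.33 × 0.897091 = 0.29604
Normaliser: 0.219768 + 0.292007 + 0.29604 = 0.807815
P(Population B | data) = 0.292007 / 0.807815 ≈ 0.3615

0.3615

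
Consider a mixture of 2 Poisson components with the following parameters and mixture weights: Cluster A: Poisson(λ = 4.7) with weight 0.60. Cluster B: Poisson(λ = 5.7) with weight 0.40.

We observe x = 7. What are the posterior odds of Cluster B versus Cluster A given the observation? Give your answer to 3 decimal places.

Only the two components matter; the odds are (π_i f_i(x)) / (π_j f_j(x)).
Component likelihoods at x = 7:
  L_A = e^(−4.7)·4.7^7/7! = 0.0914261
  L_B = e^(−5.7)·5.7^7/7! = 0.129782
0.0519129 / 0.0548557 ≈ 0.946

0.946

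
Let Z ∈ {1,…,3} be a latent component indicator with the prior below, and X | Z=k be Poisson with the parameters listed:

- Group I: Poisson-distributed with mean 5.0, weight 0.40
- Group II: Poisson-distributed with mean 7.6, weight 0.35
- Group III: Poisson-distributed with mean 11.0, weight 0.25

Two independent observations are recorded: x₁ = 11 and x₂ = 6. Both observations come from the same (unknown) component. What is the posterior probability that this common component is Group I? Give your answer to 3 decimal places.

0.105

P(component k | x) = π_k·f_k(x) / marginal(x), where marginal(x) = Σ_j π_j·f_j(x).
Since both observations come from the same component, the likelihood for component k is f_k(x₁)·f_k(x₂).
  f_I = [e^(−5.0)·5.0^11/11! = 0.00824218] × [0.146223] = 0.00120519
  f_II = [e^(−7.6)·7.6^11/11! = 0.061257] × [0.13394] = 0.00820478
  f_III = [e^(−11.0)·11.0^11/11! = 0.119378] × [0.0410946] = 0.00490579
Weight by the priors:
  π_I·f_I = 0.40 × 0.00120519 = 0.000482078
  π_II·f_II = 0.35 × 0.00820478 = 0.00287167
  π_III·f_III = 0.25 × 0.00490579 = 0.00122645
Evidence: 0.000482078 + 0.00287167 + 0.00122645 = 0.0045802
Responsibility of Group I: 0.000482078 / 0.0045802 ≈ 0.105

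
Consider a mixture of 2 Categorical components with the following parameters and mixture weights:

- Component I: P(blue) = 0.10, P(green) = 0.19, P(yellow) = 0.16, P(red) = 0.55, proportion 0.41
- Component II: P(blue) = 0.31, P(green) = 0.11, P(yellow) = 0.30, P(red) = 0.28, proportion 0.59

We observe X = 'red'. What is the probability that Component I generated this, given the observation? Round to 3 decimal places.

0.577

Apply Bayes' rule: the posterior for each component is proportional to its prior times its likelihood at x.
Categorical probabilities:
  L_I = P(red | comp) = 0.55
  L_II = P(red | comp) = 0.28
Weight by the priors:
  w_I·L_I = 0.41 × 0.55 = 0.2255
  w_II·L_II = 0.59 × 0.28 = 0.1652
Marginal: 0.2255 + 0.1652 = 0.3907
P(Component I | data) = 0.2255 / 0.3907 ≈ 0.577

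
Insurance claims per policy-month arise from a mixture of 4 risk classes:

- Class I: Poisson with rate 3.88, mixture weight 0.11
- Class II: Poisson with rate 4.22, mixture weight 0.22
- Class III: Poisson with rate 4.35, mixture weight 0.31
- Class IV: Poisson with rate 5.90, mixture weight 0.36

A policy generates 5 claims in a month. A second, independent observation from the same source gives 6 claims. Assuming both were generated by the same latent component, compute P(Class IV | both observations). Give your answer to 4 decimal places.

Posterior ∝ prior × likelihood, so P(k | x) ∝ π_k f_k(x); normalise over all components.
Since both observations come from the same component, the likelihood for component k is f_k(x₁)·f_k(x₂).
  f_I = [e^(−3.88)·3.88^5/5! = 0.151326] × [0.0978578] = 0.0148085
  f_II = [e^(−4.22)·4.22^5/5! = 0.16393] × [0.115297] = 0.0189007
  f_III = [e^(−4.35)·4.35^5/5! = 0.167527] × [0.121457] = 0.0203473
  f_IV = [e^(−5.90)·5.90^5/5! = 0.163208] × [0.160488] = 0.0261929
Unnormalised posteriors:
  π_I·f_I = 0.11 × 0.0148085 = 0.00162893
  π_II·f_II = 0.22 × 0.0189007 = 0.00415815
  π_III·f_III = 0.31 × 0.0203473 = 0.00630765
  π_IV·f_IV = 0.36 × 0.0261929 = 0.00942944
Denominator: 0.00162893 + 0.00415815 + 0.00630765 + 0.00942944 = 0.0215242
P(Class IV | x₁, x₂) ≈ 0.4381

0.4381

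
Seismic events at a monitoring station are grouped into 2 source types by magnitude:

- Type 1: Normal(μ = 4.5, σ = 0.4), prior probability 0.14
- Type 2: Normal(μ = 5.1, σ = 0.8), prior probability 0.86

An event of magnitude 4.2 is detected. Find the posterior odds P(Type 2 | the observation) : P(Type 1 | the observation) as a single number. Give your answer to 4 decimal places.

The posterior odds equal the prior odds times the likelihood ratio: (π_i/π_j)·(f_i(x)/f_j(x)).
Normal densities:
  L_1 = (1/(0.4·√(2π)))·exp(−(4.2−4.5)²/(2·0.4²)) = 0.997356·exp(-0.28125) = 0.752844
  L_2 = (1/(0.8·√(2π)))·exp(−(4.2−5.1)²/(2·0.8²)) = 0.498678·exp(-0.63281) = 0.264846
Posterior odds = (π_2·L_2) / (π_1·L_1) = (0.86·0.264846) / (0.14·0.752844) = 0.227767 / 0.105398 ≈ 2.1610

2.1610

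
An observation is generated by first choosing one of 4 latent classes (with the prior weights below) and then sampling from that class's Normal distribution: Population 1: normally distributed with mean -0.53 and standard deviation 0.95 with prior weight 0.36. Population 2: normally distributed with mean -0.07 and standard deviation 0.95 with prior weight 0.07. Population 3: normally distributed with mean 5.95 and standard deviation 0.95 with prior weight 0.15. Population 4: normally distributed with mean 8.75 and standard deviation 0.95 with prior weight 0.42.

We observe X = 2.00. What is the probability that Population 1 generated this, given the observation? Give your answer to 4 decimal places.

P(component k | x) = P(Z=k)·f_k(x) / marginal(x), where marginal(x) = Σ_j P(Z=j)·f_j(x).
Evaluate each component's likelihood at the observed value:
  f_1 = (1/(0.95·√(2π)))·exp(−(2.00−-0.53)²/(2·0.95²)) = 0.419939·exp(-3.54620) = 0.0121085
  f_2 = (1/(0.95·√(2π)))·exp(−(2.00−-0.07)²/(2·0.95²)) = 0.419939·exp(-2.37391) = 0.0391032
  f_3 = (1/(0.95·√(2π)))·exp(−(2.00−5.95)²/(2·0.95²)) = 0.419939·exp(-8.64404) = 7.39819e-05
  f_4 = (1/(0.95·√(2π)))·exp(−(2.00−8.75)²/(2·0.95²)) = 0.419939·exp(-25.24238) = 4.57677e-12
Multiply by the mixture weights:
  P(Z=1)·f_1 = 0.36 × 0.0121085 = 0.00435905
  P(Z=2)·f_2 = 0.07 × 0.0391032 = 0.00273722
  P(Z=3)·f_3 = 0.15 × 7.39819e-05 = 1.10973e-05
  P(Z=4)·f_4 = 0.42 × 4.57677e-12 = 1.92224e-12
Evidence: 0.00435905 + 0.00273722 + 1.10973e-05 + 1.92224e-12 = 0.00710737
P(Population 1 | x) = 0.00435905 / 0.00710737 ≈ 0.6133

0.6133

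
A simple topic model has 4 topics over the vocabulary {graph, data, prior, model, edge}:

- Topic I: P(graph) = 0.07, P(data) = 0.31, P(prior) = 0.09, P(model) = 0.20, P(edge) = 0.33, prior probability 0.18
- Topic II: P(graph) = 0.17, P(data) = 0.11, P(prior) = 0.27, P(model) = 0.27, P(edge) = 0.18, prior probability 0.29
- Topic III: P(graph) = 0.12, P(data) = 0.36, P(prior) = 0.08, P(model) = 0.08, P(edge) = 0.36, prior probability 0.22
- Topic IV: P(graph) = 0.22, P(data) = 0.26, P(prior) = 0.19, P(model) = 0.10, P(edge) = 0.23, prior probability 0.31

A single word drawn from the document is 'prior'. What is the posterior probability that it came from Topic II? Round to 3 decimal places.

Posterior ∝ prior × likelihood, so P(k | x) ∝ π_k f_k(x); normalise over all components.
Component likelihoods at x = 'prior':
  f_I = 0.09
  f_II = 0.27
  f_III = 0.08
  f_IV = 0.19
Unnormalised posteriors:
  π_I·f_I = 0.18 × 0.09 = 0.0162
  π_II·f_II = 0.29 × 0.27 = 0.0783
  π_III·f_III = 0.22 × 0.08 = 0.0176
  π_IV·f_IV = 0.31 × 0.19 = 0.0589
Normaliser: 0.0162 + 0.0783 + 0.0176 + 0.0589 = 0.171
Responsibility of Topic II: 0.0783 / 0.171 ≈ 0.458

0.458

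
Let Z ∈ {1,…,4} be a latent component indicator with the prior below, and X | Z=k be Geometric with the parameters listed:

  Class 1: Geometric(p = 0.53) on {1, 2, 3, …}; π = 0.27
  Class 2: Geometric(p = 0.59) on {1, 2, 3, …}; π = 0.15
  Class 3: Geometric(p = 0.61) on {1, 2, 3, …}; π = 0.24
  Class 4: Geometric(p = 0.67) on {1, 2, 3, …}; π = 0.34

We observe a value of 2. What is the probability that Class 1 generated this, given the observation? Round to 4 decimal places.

The responsibility of component k is π_k f_k(x) divided by Σ_j π_j f_j(x).
Evaluate each component's likelihood at the observed value:
  L_1 = 0.53·(1−0.53)^1 = 0.53·0.47 = 0.2491
  L_2 = 0.59·(1−0.59)^1 = 0.59·0.41 = 0.2419
  L_3 = 0.61·(1−0.61)^1 = 0.61·0.39 = 0.2379
  L_4 = 0.67·(1−0.67)^1 = 0.67·0.33 = 0.2211
Weight by the priors:
  π_1·L_1 = 0.27 × 0.2491 = 0.067257
  π_2·L_2 = 0.15 × 0.2419 = 0.036285
  π_3·L_3 = 0.24 × 0.2379 = 0.057096
  π_4·L_4 = 0.34 × 0.2211 = 0.075174
Marginal: 0.067257 + 0.036285 + 0.057096 + 0.075174 = 0.235812
So the posterior for Class 1 is 0.067257 / 0.235812 ≈ 0.2852.

0.2852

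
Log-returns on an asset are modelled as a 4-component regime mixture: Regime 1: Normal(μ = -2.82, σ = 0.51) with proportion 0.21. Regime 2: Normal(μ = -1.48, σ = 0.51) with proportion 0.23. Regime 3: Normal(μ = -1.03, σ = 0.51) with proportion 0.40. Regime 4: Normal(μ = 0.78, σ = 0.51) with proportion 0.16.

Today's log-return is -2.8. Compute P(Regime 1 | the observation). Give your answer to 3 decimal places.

The responsibility of component k is π_k f_k(x) divided by Σ_j π_j f_j(x).
Component likelihoods at x = -2.8:
  p_1 = (1/(0.51·√(2π)))·exp(−(-2.8−-2.82)²/(2·0.51²)) = 0.782240·exp(-0.00077) = 0.781639
  p_2 = (1/(0.51·√(2π)))·exp(−(-2.8−-1.48)²/(2·0.51²)) = 0.782240·exp(-3.34948) = 0.0274586
  p_3 = (1/(0.51·√(2π)))·exp(−(-2.8−-1.03)²/(2·0.51²)) = 0.782240·exp(-6.02249) = 0.00189586
  p_4 = (1/(0.51·√(2π)))·exp(−(-2.8−0.78)²/(2·0.51²)) = 0.782240·exp(-24.63745) = 1.56111e-11
Multiply by the mixture weights:
  π_1·p_1 = 0.21 × 0.781639 = 0.164144
  π_2·p_2 = 0.23 × 0.0274586 = 0.00631548
  π_3·p_3 = 0.40 × 0.00189586 = 0.000758342
  π_4·p_4 = 0.16 × 1.56111e-11 = 2.49777e-12
Sum: 0.164144 + 0.00631548 + 0.000758342 + 2.49777e-12 = 0.171218
Responsibility of Regime 1: 0.164144 / 0.171218 ≈ 0.959

0.959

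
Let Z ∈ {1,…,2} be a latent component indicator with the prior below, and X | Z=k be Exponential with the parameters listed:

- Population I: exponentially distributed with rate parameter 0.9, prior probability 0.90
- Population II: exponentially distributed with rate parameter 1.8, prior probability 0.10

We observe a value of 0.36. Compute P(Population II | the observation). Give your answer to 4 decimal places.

By Bayes' theorem, P(k | x) = π_k f_k(x) / Σ_j π_j f_j(x).
Exponential densities:
  L_I = 0.650925
  L_II = 0.941564
Prior × likelihood for each component:
  π_I·L_I = 0.90 × 0.650925 = 0.585833
  π_II·L_II = 0.10 × 0.941564 = 0.0941564
Evidence: 0.585833 + 0.0941564 = 0.679989
So the posterior for Population II is 0.0941564 / 0.679989 ≈ 0.1385.

0.1385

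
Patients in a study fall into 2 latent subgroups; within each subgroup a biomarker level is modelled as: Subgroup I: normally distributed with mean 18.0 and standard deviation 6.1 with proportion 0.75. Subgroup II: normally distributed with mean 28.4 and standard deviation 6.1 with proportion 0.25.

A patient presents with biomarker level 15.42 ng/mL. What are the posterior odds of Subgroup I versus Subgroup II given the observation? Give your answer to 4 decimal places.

26.3925

Only the two components matter; the odds are (P(Z=i) f_i(x)) / (P(Z=j) f_j(x)).
Normal densities:
  p_I = (1/(6.1·√(2π)))·exp(−(15.42−18.0)²/(2·6.1²)) = 0.065400·exp(-0.08944) = 0.0598047
  p_II = (1/(6.1·√(2π)))·exp(−(15.42−28.4)²/(2·6.1²)) = 0.065400·exp(-2.26391) = 0.00679791
Odds = (0.75/0.25) × (0.0598047/0.00679791) = 3 × 8.79751 ≈ 26.3925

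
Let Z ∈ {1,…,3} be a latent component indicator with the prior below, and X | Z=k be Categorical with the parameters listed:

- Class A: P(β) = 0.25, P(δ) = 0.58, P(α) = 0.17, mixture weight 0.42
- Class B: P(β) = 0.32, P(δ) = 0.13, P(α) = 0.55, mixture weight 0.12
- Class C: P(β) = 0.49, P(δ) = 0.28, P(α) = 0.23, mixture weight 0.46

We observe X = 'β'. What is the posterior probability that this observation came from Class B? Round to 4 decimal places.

P(component k | x) = P(Z=k)·f_k(x) / marginal(x), where marginal(x) = Σ_j P(Z=j)·f_j(x).
Categorical probabilities:
  L_A = P(β | comp) = 0.25
  L_B = P(β | comp) = 0.32
  L_C = P(β | comp) = 0.49
Multiply by the mixture weights:
  P(Z=A)·L_A = 0.42 × 0.25 = 0.105
  P(Z=B)·L_B = 0.12 × 0.32 = 0.0384
  P(Z=C)·L_C = 0.46 × 0.49 = 0.2254
Denominator: 0.105 + 0.0384 + 0.2254 = 0.3688
P(Class B | x) = 0.0384 / 0.3688 ≈ 0.1041

0.1041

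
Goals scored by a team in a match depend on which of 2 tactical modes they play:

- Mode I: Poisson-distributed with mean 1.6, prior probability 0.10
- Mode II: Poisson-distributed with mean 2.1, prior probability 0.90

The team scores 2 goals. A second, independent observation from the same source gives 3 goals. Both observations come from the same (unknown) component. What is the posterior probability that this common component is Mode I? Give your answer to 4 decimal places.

0.0720

By Bayes' theorem, P(k | x) = π_k f_k(x) / Σ_j π_j f_j(x).
Since both observations come from the same component, the likelihood for component k is f_k(x₁)·f_k(x₂).
  f_I = [0.258428] × [0.137828] = 0.0356186
  f_II = [0.270016] × [0.189011] = 0.0510362
Multiply by the mixture weights:
  π_I·f_I = 0.10 × 0.0356186 = 0.00356186
  π_II·f_II = 0.90 × 0.0510362 = 0.0459326
Evidence: 0.00356186 + 0.0459326 = 0.0494944
P(Mode I | x₁, x₂) ≈ 0.0720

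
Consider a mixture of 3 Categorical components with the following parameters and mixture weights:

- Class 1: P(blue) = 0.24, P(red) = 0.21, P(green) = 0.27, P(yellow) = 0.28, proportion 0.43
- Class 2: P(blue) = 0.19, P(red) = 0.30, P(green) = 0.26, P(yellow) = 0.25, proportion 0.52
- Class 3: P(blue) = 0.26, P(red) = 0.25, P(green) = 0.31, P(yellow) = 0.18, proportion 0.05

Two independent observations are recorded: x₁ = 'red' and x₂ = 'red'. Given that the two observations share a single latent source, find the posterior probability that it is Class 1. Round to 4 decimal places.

0.2753

P(component k | x) = P(Z=k)·f_k(x) / marginal(x), where marginal(x) = Σ_j P(Z=j)·f_j(x).
Since both observations come from the same component, the likelihood for component k is f_k(x₁)·f_k(x₂).
  p_1 = [P(red | comp) = 0.21] × [0.21] = 0.0441
  p_2 = [P(red | comp) = 0.30] × [0.3] = 0.09
  p_3 = [P(red | comp) = 0.25] × [0.25] = 0.0625
Multiply by the mixture weights:
  P(Z=1)·p_1 = 0.43 × 0.0441 = 0.018963
  P(Z=2)·p_2 = 0.52 × 0.09 = 0.0468
  P(Z=3)·p_3 = 0.05 × 0.0625 = 0.003125
Evidence: 0.018963 + 0.0468 + 0.003125 = 0.068888
P(Class 1 | x₁, x₂) ≈ 0.2753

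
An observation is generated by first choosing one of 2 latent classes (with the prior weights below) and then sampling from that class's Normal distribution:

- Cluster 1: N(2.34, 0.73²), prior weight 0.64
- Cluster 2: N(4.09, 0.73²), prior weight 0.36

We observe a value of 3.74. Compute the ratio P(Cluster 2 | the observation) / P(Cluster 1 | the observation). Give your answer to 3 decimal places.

Only the two components matter; the odds are (π_i f_i(x)) / (π_j f_j(x)).
Normal densities:
  L_1 = (1/(0.73·√(2π)))·exp(−(3.74−2.34)²/(2·0.73²)) = 0.546496·exp(-1.83899) = 0.0868805
  L_2 = (1/(0.73·√(2π)))·exp(−(3.74−4.09)²/(2·0.73²)) = 0.546496·exp(-0.11494) = 0.487159
Posterior odds = (π_2·L_2) / (π_1·L_1) = (0.36·0.487159) / (0.64·0.0868805) = 0.175377 / 0.0556035 ≈ 3.154

3.154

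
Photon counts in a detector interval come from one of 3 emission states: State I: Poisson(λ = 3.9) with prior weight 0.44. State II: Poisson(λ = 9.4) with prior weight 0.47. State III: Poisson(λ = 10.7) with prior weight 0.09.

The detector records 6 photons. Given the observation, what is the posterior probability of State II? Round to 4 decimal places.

0.4382

Posterior ∝ prior × likelihood, so P(k | x) ∝ π_k f_k(x); normalise over all components.
Poisson probabilities:
  L_I = e^(−3.9)·3.9^6/6! = 0.0989251
  L_II = e^(−9.4)·9.4^6/6! = 0.0792623
  L_III = e^(−10.7)·10.7^6/6! = 0.0469915
Multiply by the mixture weights:
  π_I·L_I = 0.44 × 0.0989251 = 0.0435271
  π_II·L_II = 0.47 × 0.0792623 = 0.0372533
  π_III·L_III = 0.09 × 0.0469915 = 0.00422923
Denominator: 0.0435271 + 0.0372533 + 0.00422923 = 0.0850096
So the posterior for State II is 0.0372533 / 0.0850096 ≈ 0.4382.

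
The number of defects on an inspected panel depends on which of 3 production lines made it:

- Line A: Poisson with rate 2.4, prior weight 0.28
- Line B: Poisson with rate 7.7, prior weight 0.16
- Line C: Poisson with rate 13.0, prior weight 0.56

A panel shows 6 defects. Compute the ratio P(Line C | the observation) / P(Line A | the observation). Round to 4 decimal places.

Posterior odds = (P(Z=i) f_i(x)) / (P(Z=j) f_j(x)); the normalising sum cancels.
Poisson probabilities:
  L_A = 0.0240784
  L_B = 0.131082
  L_C = 0.015153
0.00848569 / 0.00674196 ≈ 1.2586

1.2586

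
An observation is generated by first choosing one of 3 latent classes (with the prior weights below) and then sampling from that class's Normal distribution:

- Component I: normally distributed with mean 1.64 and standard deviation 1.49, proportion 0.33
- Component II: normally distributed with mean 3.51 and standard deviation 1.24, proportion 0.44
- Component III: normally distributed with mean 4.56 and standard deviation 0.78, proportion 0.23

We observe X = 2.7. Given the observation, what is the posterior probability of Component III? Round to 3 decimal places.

0.036

Posterior ∝ prior × likelihood, so P(k | x) ∝ P(Z=k) f_k(x); normalise over all components.
Component likelihoods at x = 2.7:
  p_I = (1/(1.49·√(2π)))·exp(−(2.7−1.64)²/(2·1.49²)) = 0.267746·exp(-0.25305) = 0.207886
  p_II = (1/(1.24·√(2π)))·exp(−(2.7−3.51)²/(2·1.24²)) = 0.321728·exp(-0.21335) = 0.259915
  p_III = (1/(0.78·√(2π)))·exp(−(2.7−4.56)²/(2·0.78²)) = 0.511464·exp(-2.84320) = 0.0297873
Prior × likelihood for each component:
  P(Z=I)·p_I = 0.33 × 0.207886 = 0.0686023
  P(Z=II)·p_II = 0.44 × 0.259915 = 0.114362
  P(Z=III)·p_III = 0.23 × 0.0297873 = 0.00685108
Denominator: 0.0686023 + 0.114362 + 0.00685108 = 0.189816
So the posterior for Component III is 0.00685108 / 0.189816 ≈ 0.036.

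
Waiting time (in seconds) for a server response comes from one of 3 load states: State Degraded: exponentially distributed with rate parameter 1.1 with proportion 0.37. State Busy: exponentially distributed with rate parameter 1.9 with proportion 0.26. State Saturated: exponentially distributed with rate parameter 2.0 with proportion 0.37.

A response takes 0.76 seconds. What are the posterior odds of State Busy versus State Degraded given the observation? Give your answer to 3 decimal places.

0.661

Since P(k|x) ∝ π_k f_k(x), the posterior odds are π_i f_i(x) / (π_j f_j(x)).
Exponential densities:
  p_Degraded = 1.1·e^(−1.1·0.76) = 1.1·e^(−0.8360) = 0.476785
  p_Busy = 1.9·e^(−1.9·0.76) = 1.9·e^(−1.4440) = 0.448366
  p_Saturated = 2.0·e^(−2.0·0.76) = 2.0·e^(−1.5200) = 0.437424
Odds = (0.26/0.37) × (0.448366/0.476785) = 0.702703 × 0.940394 ≈ 0.661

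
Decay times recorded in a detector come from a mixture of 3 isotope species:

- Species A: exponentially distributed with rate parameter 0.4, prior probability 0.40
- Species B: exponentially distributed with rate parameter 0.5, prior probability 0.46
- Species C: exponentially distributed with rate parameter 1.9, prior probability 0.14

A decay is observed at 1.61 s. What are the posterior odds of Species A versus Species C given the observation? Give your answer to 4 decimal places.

6.7307

The posterior odds equal the prior odds times the likelihood ratio: (π_i/π_j)·(f_i(x)/f_j(x)).
Evaluate each component's likelihood at the observed value:
  p_A = 0.210075
  p_B = 0.223544
  p_C = 0.0891758
Posterior odds = (π_A·p_A) / (π_C·p_C) = (0.40·0.210075) / (0.14·0.0891758) = 0.08403 / 0.0124846 ≈ 6.7307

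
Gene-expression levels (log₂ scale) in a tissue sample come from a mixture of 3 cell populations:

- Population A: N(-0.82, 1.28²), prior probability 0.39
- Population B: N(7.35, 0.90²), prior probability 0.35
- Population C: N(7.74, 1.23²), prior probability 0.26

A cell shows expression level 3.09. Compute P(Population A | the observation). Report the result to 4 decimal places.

P(component k | x) = π_k·f_k(x) / marginal(x), where marginal(x) = Σ_j π_j·f_j(x).
Evaluate each component's likelihood at the observed value:
  f_A = 0.00293409
  f_B = 6.0479e-06
  f_C = 0.000255574
Prior × likelihood for each component:
  π_A·f_A = 0.39 × 0.00293409 = 0.0011443
  π_B·f_B = 0.35 × 6.0479e-06 = 2.11676e-06
  π_C·f_C = 0.26 × 0.000255574 = 6.64494e-05
Sum: 0.0011443 + 2.11676e-06 + 6.64494e-05 = 0.00121286
So the posterior for Population A is 0.0011443 / 0.00121286 ≈ 0.9435.

0.9435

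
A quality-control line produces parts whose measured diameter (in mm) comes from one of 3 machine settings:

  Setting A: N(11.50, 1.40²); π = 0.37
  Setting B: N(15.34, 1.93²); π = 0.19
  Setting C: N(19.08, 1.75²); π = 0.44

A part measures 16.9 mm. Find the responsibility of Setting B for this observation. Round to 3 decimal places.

By Bayes' theorem, P(k | x) = π_k f_k(x) / Σ_j π_j f_j(x).
Normal densities:
  f_A = 0.000167557
  f_B = 0.149102
  f_C = 0.104931
Multiply by the mixture weights:
  π_A·f_A = 0.37 × 0.000167557 = 6.19961e-05
  π_B·f_B = 0.19 × 0.149102 = 0.0283294
  π_C·f_C = 0.44 × 0.104931 = 0.0461695
Evidence: 6.19961e-05 + 0.0283294 + 0.0461695 = 0.0745608
Responsibility of Setting B: 0.0283294 / 0.0745608 ≈ 0.380

0.380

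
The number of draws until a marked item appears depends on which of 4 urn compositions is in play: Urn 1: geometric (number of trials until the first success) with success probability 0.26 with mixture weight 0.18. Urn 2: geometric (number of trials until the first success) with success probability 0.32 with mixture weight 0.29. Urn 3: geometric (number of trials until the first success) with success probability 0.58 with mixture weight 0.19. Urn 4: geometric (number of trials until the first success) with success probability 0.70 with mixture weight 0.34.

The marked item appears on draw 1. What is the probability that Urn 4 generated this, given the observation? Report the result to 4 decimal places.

By Bayes' theorem, P(k | x) = π_k f_k(x) / Σ_j π_j f_j(x).
Evaluate each component's likelihood at the observed value:
  f_1 = 0.26·(1−0.26)^0 = 0.26·1 = 0.26
  f_2 = 0.32·(1−0.32)^0 = 0.32·1 = 0.32
  f_3 = 0.58·(1−0.58)^0 = 0.58·1 = 0.58
  f_4 = 0.70·(1−0.70)^0 = 0.70·1 = 0.7
Prior × likelihood for each component:
  π_1·f_1 = 0.18 × 0.26 = 0.0468
  π_2·f_2 = 0.29 × 0.32 = 0.0928
  π_3·f_3 = 0.19 × 0.58 = 0.1102
  π_4·f_4 = 0.34 × 0.7 = 0.238
Denominator: 0.0468 + 0.0928 + 0.1102 + 0.238 = 0.4878
So the posterior for Urn 4 is 0.238 / 0.4878 ≈ 0.4879.

0.4879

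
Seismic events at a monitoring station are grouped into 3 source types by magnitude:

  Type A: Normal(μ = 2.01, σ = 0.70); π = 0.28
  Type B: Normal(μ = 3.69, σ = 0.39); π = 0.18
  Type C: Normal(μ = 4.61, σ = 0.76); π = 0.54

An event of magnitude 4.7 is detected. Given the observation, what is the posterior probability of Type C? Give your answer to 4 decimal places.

The responsibility of component k is w_k f_k(x) divided by Σ_j w_j f_j(x).
Component likelihoods at x = 4.7:
  L_A = 0.000354062
  L_B = 0.0357675
  L_C = 0.521256
Unnormalised posteriors:
  w_A·L_A = 0.28 × 0.000354062 = 9.91373e-05
  w_B·L_B = 0.18 × 0.0357675 = 0.00643815
  w_C·L_C = 0.54 × 0.521256 = 0.281478
Marginal: 9.91373e-05 + 0.00643815 + 0.281478 = 0.288016
Responsibility of Type C: 0.281478 / 0.288016 ≈ 0.9773

0.9773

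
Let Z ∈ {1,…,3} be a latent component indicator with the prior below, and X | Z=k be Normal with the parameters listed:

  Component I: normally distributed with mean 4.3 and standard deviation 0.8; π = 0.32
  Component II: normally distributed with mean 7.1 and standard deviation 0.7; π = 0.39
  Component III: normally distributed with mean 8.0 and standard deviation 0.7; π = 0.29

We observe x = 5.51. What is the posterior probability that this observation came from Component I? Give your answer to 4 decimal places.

0.7478

The responsibility of component k is π_k f_k(x) divided by Σ_j π_j f_j(x).
Evaluate each component's likelihood at the observed value:
  L_I = (1/(0.8·√(2π)))·exp(−(5.51−4.3)²/(2·0.8²)) = 0.498678·exp(-1.14383) = 0.158877
  L_II = (1/(0.7·√(2π)))·exp(−(5.51−7.1)²/(2·0.7²)) = 0.569918·exp(-2.57969) = 0.0431982
  L_III = (1/(0.7·√(2π)))·exp(−(5.51−8.0)²/(2·0.7²)) = 0.569918·exp(-6.32663) = 0.00101904
Unnormalised posteriors:
  π_I·L_I = 0.32 × 0.158877 = 0.0508407
  π_II·L_II = 0.39 × 0.0431982 = 0.0168473
  π_III·L_III = 0.29 × 0.00101904 = 0.000295521
Denominator: 0.0508407 + 0.0168473 + 0.000295521 = 0.0679835
Responsibility of Component I: 0.0508407 / 0.0679835 ≈ 0.7478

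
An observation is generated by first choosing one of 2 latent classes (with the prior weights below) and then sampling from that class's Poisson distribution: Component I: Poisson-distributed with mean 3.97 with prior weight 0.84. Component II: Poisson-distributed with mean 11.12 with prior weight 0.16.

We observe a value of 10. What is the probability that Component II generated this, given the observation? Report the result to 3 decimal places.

P(component k | x) = π_k·f_k(x) / marginal(x), where marginal(x) = Σ_j π_j·f_j(x).
Component likelihoods at x = 10:
  p_I = 0.00505816
  p_II = 0.118013
Weight by the priors:
  π_I·p_I = 0.84 × 0.00505816 = 0.00424886
  π_II·p_II = 0.16 × 0.118013 = 0.0188821
Evidence: 0.00424886 + 0.0188821 = 0.023131
So the posterior for Component II is 0.0188821 / 0.023131 ≈ 0.816.

0.816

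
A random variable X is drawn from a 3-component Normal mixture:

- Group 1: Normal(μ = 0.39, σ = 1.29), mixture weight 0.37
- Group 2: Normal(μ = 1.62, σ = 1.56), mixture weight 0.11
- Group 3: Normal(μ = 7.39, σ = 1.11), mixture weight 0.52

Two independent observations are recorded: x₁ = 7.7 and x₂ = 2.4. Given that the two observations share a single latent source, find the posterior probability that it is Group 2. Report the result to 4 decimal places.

0.5472

Apply Bayes' rule: the posterior for each component is proportional to its prior times its likelihood at x.
Since both observations come from the same component, the likelihood for component k is f_k(x₁)·f_k(x₂).
  f_1 = [(1/(1.29·√(2π)))·exp(−(7.7−0.39)²/(2·1.29²)) = 0.309258·exp(-16.05556) = 3.29216e-08] × [0.0918609] = 3.02421e-09
  f_2 = [(1/(1.56·√(2π)))·exp(−(7.7−1.62)²/(2·1.56²)) = 0.255732·exp(-7.59500) = 0.000128623] × [0.225683] = 2.90279e-05
  f_3 = [(1/(1.11·√(2π)))·exp(−(7.7−7.39)²/(2·1.11²)) = 0.359407·exp(-0.03900) = 0.345661] × [1.46945e-05] = 5.07931e-06
Unnormalised posteriors:
  w_1·f_1 = 0.37 × 3.02421e-09 = 1.11896e-09
  w_2·f_2 = 0.11 × 2.90279e-05 = 3.19307e-06
  w_3·f_3 = 0.52 × 5.07931e-06 = 2.64124e-06
Evidence: 1.11896e-09 + 3.19307e-06 + 2.64124e-06 = 5.83543e-06
P(Group 2 | x) ≈ 0.5472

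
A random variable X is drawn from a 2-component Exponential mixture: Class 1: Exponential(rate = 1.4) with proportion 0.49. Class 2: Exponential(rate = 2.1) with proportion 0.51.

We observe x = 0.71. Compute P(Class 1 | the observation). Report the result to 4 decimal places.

0.5129

Apply Bayes' rule: the posterior for each component is proportional to its prior times its likelihood at x.
Exponential densities:
  f_1 = 0.518131
  f_2 = 0.47281
Prior × likelihood for each component:
  π_1·f_1 = 0.49 × 0.518131 = 0.253884
  π_2·f_2 = 0.51 × 0.47281 = 0.241133
Sum: 0.253884 + 0.241133 = 0.495017
So the posterior for Class 1 is 0.253884 / 0.495017 ≈ 0.5129.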